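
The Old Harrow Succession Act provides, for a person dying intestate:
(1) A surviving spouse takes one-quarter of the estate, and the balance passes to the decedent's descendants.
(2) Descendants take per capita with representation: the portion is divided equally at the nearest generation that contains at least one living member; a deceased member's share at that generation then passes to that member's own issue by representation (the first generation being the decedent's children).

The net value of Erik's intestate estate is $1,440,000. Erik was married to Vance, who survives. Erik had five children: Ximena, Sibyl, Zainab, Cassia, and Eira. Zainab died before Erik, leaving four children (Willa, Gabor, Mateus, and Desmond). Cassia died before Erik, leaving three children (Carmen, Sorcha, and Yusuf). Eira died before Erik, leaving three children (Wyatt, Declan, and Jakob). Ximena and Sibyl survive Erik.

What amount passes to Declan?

Declan receives $72,000.

Vance takes one-quarter of $1,440,000 = $360,000. The remaining $1,080,000 passes to the descendants.
The descendants' portion ($1,080,000) is divided into 5 shares of $216,000: Ximena and Sibyl each take $216,000; Zainab's $216,000 share passes to Zainab's issue; Cassia's $216,000 share passes to Cassia's issue; Eira's $216,000 share passes to Eira's issue.
Zainab's share ($216,000) is divided into 4 shares of $54,000: Willa, Gabor, Mateus, and Desmond each take $54,000.
Cassia's share ($216,000) is divided into 3 shares of $72,000: Carmen, Sorcha, and Yusuf each take $72,000.
Eira's share ($216,000) is divided into 3 shares of $72,000: Wyatt, Declan, and Jakob each take $72,000.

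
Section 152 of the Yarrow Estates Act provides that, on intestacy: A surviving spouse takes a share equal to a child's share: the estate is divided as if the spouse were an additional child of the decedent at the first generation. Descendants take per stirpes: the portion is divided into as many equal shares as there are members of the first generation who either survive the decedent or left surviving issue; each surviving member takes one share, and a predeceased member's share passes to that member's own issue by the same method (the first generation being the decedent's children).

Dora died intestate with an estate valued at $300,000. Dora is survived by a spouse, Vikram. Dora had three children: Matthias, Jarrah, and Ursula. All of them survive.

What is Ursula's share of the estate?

Ursula receives $75,000.

The spouse counts as an additional share at the children's level, so there are 4 primary shares of $75,000. Vikram takes one such share ($75,000).
The children's combined portion ($225,000) is divided into 3 shares of $75,000: Matthias, Jarrah, and Ursula each take $75,000.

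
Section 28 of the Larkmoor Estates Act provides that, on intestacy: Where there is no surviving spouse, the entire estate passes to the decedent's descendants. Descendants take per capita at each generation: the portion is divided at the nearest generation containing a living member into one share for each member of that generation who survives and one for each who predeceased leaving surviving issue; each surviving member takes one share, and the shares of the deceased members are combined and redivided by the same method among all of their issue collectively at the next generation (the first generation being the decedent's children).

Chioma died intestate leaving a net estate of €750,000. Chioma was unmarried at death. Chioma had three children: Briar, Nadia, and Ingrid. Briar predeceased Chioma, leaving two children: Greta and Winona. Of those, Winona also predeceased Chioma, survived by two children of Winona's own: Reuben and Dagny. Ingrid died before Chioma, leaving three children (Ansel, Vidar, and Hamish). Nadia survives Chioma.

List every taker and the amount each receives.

The entire €750,000 passes to the descendants.
That amount (€750,000) is divided at the children's generation into 3 shares of €250,000. Nadia takes €250,000. The 2 shares of the deceased (Briar and Ingrid) are combined into a pool of €500,000.
That pool (€500,000) is divided at the grandchildren's generation into 5 shares of €100,000. Greta, Ansel, Vidar, and Hamish each take €100,000. The remaining share for the deceased Winona (€100,000) is carried to the next generation.
That pool (€100,000) is divided at the great-grandchildren's generation equally among Reuben and Dagny: €50,000 each.

Greta: €100,000; Reuben: €50,000; Dagny: €50,000; Nadia: €250,000; Ansel: €100,000; Vidar: €100,000; Hamish: €100,000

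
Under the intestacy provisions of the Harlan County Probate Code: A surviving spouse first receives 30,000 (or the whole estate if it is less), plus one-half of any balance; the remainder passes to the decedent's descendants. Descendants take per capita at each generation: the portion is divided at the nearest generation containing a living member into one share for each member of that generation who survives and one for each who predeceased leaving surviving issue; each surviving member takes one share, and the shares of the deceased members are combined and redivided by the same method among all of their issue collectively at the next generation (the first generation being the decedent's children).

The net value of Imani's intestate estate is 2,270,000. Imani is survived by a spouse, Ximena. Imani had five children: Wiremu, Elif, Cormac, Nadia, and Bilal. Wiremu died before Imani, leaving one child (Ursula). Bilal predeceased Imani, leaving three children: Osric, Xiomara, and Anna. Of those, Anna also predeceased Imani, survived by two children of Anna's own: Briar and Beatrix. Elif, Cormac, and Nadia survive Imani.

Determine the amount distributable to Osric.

Osric receives 112,000.

Ximena first takes 30,000, leaving a balance of 2,240,000. Ximena then takes one-half of the balance (1,120,000), for a total of 1,150,000. The remaining 1,120,000 passes to the descendants.
The descendants' portion (1,120,000) is divided at the children's generation into 5 shares of 224,000. Elif, Cormac, and Nadia each take 224,000. The 2 shares of the deceased (Wiremu and Bilal) are combined into a pool of 448,000.
That pool (448,000) is divided at the grandchildren's generation into 4 shares of 112,000. Ursula, Osric, and Xiomara each take 112,000. The remaining share for the deceased Anna (112,000) is carried to the next generation.
That pool (112,000) is divided at the great-grandchildren's generation equally among Briar and Beatrix: 56,000 each.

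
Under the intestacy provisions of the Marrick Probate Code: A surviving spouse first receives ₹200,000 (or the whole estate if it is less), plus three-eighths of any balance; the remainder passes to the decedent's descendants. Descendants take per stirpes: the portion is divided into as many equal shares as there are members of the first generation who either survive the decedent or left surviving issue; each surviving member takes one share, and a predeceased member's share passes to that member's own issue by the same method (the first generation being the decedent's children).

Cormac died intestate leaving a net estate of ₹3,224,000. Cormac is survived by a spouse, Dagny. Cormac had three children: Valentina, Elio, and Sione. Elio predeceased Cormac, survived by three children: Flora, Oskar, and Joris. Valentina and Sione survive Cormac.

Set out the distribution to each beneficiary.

Dagny first takes ₹200,000, leaving a balance of ₹3,024,000. Dagny then takes three-eighths of the balance (₹1,134,000), for a total of ₹1,334,000. The remaining ₹1,890,000 passes to the descendants.
The descendants' portion (₹1,890,000) is divided into 3 shares of ₹630,000: Valentina and Sione each take ₹630,000; Elio's ₹630,000 share passes to Elio's issue.
Elio's share (₹630,000) is divided into 3 shares of ₹210,000: Flora, Oskar, and Joris each take ₹210,000.

Dagny: ₹1,334,000; Valentina: ₹630,000; Flora: ₹210,000; Oskar: ₹210,000; Joris: ₹210,000; Sione: ₹630,000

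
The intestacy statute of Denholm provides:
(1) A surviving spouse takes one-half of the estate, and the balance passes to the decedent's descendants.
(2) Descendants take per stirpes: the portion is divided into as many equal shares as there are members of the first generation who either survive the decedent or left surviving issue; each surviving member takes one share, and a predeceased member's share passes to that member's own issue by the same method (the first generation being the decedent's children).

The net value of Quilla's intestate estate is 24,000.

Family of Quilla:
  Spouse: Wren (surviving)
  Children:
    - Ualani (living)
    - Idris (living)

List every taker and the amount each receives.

Wren: 12,000; Ualani: 6,000; Idris: 6,000

Wren takes one-half of 24,000 = 12,000. The remaining 12,000 passes to the descendants.
The descendants' portion (12,000) is divided into 2 shares of 6,000: Ualani and Idris each take 6,000.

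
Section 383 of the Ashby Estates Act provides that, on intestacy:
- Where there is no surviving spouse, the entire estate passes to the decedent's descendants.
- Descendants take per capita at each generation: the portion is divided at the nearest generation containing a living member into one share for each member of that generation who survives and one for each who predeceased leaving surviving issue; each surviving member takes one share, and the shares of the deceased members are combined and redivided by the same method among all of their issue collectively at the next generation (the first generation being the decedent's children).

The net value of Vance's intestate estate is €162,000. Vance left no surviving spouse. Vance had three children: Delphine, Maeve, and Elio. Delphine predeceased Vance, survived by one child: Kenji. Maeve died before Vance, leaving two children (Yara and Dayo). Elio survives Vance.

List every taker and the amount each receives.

The entire €162,000 passes to the descendants.
That amount (€162,000) is divided at the children's generation into 3 shares of €54,000. Elio takes €54,000. The 2 shares of the deceased (Delphine and Maeve) are combined into a pool of €108,000.
That pool (€108,000) is divided at the grandchildren's generation equally among Kenji, Yara, and Dayo: €36,000 each.

Kenji: €36,000; Yara: €36,000; Dayo: €36,000; Elio: €54,000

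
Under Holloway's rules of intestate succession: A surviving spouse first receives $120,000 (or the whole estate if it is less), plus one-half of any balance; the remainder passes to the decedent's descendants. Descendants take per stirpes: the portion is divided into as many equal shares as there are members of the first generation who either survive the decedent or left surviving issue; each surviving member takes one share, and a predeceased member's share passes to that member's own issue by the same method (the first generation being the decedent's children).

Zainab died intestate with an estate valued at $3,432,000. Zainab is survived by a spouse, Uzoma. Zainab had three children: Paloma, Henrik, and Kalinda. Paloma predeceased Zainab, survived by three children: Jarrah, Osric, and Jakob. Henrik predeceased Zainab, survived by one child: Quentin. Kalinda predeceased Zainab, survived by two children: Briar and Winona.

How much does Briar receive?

Uzoma first takes $120,000, leaving a balance of $3,312,000. Uzoma then takes one-half of the balance ($1,656,000), for a total of $1,776,000. The remaining $1,656,000 passes to the descendants.
The descendants' portion ($1,656,000) is divided into 3 shares of $552,000: Paloma's $552,000 share passes to Paloma's issue; Henrik's $552,000 share passes to Henrik's issue; Kalinda's $552,000 share passes to Kalinda's issue.
Paloma's share ($552,000) is divided into 3 shares of $184,000: Jarrah, Osric, and Jakob each take $184,000.
Henrik's share ($552,000) passes entirely to Quentin.
Kalinda's share ($552,000) is divided into 2 shares of $276,000: Briar and Winona each take $276,000.

Briar receives $276,000.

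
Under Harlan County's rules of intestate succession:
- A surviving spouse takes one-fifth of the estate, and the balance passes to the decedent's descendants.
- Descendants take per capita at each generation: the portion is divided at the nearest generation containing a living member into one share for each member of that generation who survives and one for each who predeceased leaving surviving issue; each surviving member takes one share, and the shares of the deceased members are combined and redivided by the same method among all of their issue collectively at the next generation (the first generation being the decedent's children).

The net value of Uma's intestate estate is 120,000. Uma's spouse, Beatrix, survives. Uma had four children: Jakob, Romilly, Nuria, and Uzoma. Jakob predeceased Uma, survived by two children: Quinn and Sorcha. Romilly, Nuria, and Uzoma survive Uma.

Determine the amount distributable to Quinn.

Beatrix takes one-fifth of 120,000 = 24,000. The remaining 96,000 passes to the descendants.
The descendants' portion (96,000) is divided at the children's generation into 4 shares of 24,000. Romilly, Nuria, and Uzoma each take 24,000. The remaining share for the deceased Jakob (24,000) is carried to the next generation.
That pool (24,000) is divided at the grandchildren's generation equally among Quinn and Sorcha: 12,000 each.

Quinn receives 12,000.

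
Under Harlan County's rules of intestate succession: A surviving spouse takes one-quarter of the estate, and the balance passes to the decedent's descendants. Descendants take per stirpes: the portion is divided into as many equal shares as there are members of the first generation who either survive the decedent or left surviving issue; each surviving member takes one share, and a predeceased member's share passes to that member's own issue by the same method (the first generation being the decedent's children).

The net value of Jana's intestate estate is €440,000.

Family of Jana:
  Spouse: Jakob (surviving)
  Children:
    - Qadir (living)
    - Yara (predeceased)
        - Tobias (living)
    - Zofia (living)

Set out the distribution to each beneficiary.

Jakob: €110,000; Qadir: €110,000; Tobias: €110,000; Zofia: €110,000

Jakob takes one-quarter of €440,000 = €110,000. The remaining €330,000 passes to the descendants.
The descendants' portion (€330,000) is divided into 3 shares of €110,000: Qadir and Zofia each take €110,000; Yara's €110,000 share passes to Yara's issue.
Yara's share (€110,000) passes entirely to Tobias.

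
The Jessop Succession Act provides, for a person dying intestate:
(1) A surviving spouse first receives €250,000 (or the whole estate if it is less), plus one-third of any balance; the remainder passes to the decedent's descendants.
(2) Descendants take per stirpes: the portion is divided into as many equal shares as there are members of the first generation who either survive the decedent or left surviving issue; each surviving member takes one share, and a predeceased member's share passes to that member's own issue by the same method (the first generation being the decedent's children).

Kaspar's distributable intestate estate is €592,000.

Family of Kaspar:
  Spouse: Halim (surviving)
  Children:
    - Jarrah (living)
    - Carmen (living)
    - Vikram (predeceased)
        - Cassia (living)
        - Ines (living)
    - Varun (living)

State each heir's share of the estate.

Halim: €364,000; Jarrah: €57,000; Carmen: €57,000; Cassia: €28,500; Ines: €28,500; Varun: €57,000

Halim first takes €250,000, leaving a balance of €342,000. Halim then takes one-third of the balance (€114,000), for a total of €364,000. The remaining €228,000 passes to the descendants.
The descendants' portion (€228,000) is divided into 4 shares of €57,000: Jarrah, Carmen, and Varun each take €57,000; Vikram's €57,000 share passes to Vikram's issue.
Vikram's share (€57,000) is divided into 2 shares of €28,500: Cassia and Ines each take €28,500.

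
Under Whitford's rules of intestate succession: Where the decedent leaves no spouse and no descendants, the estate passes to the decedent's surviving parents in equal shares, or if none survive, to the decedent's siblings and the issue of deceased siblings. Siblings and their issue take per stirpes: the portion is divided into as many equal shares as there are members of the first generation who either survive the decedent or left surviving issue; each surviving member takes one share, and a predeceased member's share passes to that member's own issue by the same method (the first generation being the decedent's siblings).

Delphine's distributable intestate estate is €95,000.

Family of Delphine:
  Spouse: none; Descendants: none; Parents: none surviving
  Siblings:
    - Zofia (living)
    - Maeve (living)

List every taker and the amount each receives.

Zofia: €47,500; Maeve: €47,500

The entire €95,000 passes to the siblings and their issue.
That amount (€95,000) is divided into 2 shares of €47,500: Zofia and Maeve each take €47,500.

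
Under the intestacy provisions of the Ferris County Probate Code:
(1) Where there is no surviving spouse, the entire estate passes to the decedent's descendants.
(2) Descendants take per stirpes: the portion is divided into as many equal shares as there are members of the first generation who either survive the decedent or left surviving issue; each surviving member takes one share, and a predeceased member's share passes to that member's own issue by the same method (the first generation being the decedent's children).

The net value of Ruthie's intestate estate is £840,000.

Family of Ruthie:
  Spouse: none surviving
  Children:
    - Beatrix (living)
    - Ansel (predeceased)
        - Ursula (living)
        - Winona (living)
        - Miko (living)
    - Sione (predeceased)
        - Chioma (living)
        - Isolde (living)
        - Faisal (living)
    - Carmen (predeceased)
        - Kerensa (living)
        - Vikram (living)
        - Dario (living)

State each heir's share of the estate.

The entire £840,000 passes to the descendants.
That amount (£840,000) is divided into 4 shares of £210,000: Beatrix takes £210,000; Ansel's £210,000 share passes to Ansel's issue; Sione's £210,000 share passes to Sione's issue; Carmen's £210,000 share passes to Carmen's issue.
Ansel's share (£210,000) is divided into 3 shares of £70,000: Ursula, Winona, and Miko each take £70,000.
Sione's share (£210,000) is divided into 3 shares of £70,000: Chioma, Isolde, and Faisal each take £70,000.
Carmen's share (£210,000) is divided into 3 shares of £70,000: Kerensa, Vikram, and Dario each take £70,000.

Beatrix: £210,000; Ursula: £70,000; Winona: £70,000; Miko: £70,000; Chioma: £70,000; Isolde: £70,000; Faisal: £70,000; Kerensa: £70,000; Vikram: £70,000; Dario: £70,000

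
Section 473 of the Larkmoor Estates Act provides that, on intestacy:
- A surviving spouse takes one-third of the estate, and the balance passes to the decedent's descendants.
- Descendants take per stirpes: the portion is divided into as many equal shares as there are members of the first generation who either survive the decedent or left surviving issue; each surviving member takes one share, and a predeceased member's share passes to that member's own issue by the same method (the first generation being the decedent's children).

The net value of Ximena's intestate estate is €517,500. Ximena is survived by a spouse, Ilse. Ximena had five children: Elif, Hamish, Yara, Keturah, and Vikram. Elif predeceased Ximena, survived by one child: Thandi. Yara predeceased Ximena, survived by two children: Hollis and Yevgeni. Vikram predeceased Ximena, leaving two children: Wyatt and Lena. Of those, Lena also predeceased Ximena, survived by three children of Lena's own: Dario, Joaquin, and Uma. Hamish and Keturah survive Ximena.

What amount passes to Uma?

Uma receives €11,500.

Ilse takes one-third of €517,500 = €172,500. The remaining €345,000 passes to the descendants.
The descendants' portion (€345,000) is divided into 5 shares of €69,000: Hamish and Keturah each take €69,000; Elif's €69,000 share passes to Elif's issue; Yara's €69,000 share passes to Yara's issue; Vikram's €69,000 share passes to Vikram's issue.
Elif's share (€69,000) passes entirely to Thandi.
Yara's share (€69,000) is divided into 2 shares of €34,500: Hollis and Yevgeni each take €34,500.
Vikram's share (€69,000) is divided into 2 shares of €34,500: Wyatt takes €34,500; Lena's €34,500 share passes to Lena's issue.
Lena's share (€34,500) is divided into 3 shares of €11,500: Dario, Joaquin, and Uma each take €11,500.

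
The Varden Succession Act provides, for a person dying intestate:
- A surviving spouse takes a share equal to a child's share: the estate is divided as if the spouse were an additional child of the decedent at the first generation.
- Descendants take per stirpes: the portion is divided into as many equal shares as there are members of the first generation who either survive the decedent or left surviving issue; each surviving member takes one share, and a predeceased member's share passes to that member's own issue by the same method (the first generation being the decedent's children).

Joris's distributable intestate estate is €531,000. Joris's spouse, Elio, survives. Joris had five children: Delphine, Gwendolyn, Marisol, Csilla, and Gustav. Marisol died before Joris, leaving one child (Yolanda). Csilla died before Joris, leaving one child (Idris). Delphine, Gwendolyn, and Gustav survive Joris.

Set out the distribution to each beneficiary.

Elio: €88,500; Delphine: €88,500; Gwendolyn: €88,500; Yolanda: €88,500; Idris: €88,500; Gustav: €88,500

The spouse counts as an additional share at the children's level, so there are 6 primary shares of €88,500. Elio takes one such share (€88,500).
The children's combined portion (€442,500) is divided into 5 shares of €88,500: Delphine, Gwendolyn, and Gustav each take €88,500; Marisol's €88,500 share passes to Marisol's issue; Csilla's €88,500 share passes to Csilla's issue.
Marisol's share (€88,500) passes entirely to Yolanda.
Csilla's share (€88,500) passes entirely to Idris.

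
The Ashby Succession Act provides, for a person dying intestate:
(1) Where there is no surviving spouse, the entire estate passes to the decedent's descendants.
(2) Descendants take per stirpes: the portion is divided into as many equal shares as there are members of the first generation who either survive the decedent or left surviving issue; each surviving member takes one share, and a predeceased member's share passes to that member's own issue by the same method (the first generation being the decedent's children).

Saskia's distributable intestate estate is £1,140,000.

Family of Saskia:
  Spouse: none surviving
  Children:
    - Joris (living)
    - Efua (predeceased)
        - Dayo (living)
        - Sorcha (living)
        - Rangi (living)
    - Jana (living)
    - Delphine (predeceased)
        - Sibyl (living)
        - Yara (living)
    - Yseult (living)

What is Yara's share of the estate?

Yara receives £114,000.

The entire £1,140,000 passes to the descendants.
That amount (£1,140,000) is divided into 5 shares of £228,000: Joris, Jana, and Yseult each take £228,000; Efua's £228,000 share passes to Efua's issue; Delphine's £228,000 share passes to Delphine's issue.
Efua's share (£228,000) is divided into 3 shares of £76,000: Dayo, Sorcha, and Rangi each take £76,000.
Delphine's share (£228,000) is divided into 2 shares of £114,000: Sibyl and Yara each take £114,000.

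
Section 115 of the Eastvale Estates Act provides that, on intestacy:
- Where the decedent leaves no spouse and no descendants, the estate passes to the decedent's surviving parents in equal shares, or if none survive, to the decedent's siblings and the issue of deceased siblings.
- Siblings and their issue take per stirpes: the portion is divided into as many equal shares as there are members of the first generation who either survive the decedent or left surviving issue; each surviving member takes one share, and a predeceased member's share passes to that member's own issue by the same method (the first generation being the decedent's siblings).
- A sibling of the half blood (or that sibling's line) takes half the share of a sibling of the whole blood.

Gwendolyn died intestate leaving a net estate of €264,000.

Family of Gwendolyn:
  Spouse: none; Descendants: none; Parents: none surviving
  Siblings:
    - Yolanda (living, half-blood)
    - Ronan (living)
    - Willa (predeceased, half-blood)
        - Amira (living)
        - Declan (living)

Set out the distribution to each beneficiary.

The entire €264,000 passes to the siblings and their issue.
Counting each half-blood sibling's line as half a unit, there are 2 units in €264,000, so one unit is €132,000. Whole-blood lines (Ronan) take €132,000 each; half-blood lines (Yolanda and Willa) take €66,000 each.
Willa's share (€66,000) is divided into 2 shares of €33,000: Amira and Declan each take €33,000.

Yolanda: €66,000; Ronan: €132,000; Amira: €33,000; Declan: €33,000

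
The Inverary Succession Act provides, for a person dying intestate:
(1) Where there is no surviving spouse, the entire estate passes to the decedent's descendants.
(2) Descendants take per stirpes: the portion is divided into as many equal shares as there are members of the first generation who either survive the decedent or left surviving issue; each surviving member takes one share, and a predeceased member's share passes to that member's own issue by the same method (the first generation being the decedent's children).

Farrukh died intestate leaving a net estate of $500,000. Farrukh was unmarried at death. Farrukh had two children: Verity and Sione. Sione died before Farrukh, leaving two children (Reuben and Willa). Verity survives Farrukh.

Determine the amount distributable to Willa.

The entire $500,000 passes to the descendants.
That amount ($500,000) is divided into 2 shares of $250,000: Verity takes $250,000; Sione's $250,000 share passes to Sione's issue.
Sione's share ($250,000) is divided into 2 shares of $125,000: Reuben and Willa each take $125,000.

Willa receives $125,000.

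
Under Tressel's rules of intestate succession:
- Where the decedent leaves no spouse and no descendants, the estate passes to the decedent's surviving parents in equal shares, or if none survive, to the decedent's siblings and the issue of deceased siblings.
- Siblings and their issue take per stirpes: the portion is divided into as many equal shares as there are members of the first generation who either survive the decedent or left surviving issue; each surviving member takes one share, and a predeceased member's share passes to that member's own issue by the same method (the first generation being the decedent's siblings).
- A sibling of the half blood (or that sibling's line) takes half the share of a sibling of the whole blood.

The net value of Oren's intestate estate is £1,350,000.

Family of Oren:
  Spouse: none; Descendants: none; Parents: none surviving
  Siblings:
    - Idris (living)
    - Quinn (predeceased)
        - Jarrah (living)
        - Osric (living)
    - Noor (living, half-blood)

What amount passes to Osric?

The entire £1,350,000 passes to the siblings and their issue.
Counting each half-blood sibling's line as half a unit, there are 5/2 units in £1,350,000, so one unit is £540,000. Whole-blood lines (Idris and Quinn) take £540,000 each; half-blood lines (Noor) take £270,000 each.
Quinn's share (£540,000) is divided into 2 shares of £270,000: Jarrah and Osric each take £270,000.

Osric receives £270,000.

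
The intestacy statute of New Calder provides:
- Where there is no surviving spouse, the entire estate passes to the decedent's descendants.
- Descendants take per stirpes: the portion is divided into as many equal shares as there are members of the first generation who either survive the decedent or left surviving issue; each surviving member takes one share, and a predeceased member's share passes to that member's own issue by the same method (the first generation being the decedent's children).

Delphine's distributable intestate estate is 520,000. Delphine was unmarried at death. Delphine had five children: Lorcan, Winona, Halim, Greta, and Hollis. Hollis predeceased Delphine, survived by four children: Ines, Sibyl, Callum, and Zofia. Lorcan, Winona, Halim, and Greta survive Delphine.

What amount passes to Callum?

The entire 520,000 passes to the descendants.
That amount (520,000) is divided into 5 shares of 104,000: Lorcan, Winona, Halim, and Greta each take 104,000; Hollis's 104,000 share passes to Hollis's issue.
Hollis's share (104,000) is divided into 4 shares of 26,000: Ines, Sibyl, Callum, and Zofia each take 26,000.

Callum receives 26,000.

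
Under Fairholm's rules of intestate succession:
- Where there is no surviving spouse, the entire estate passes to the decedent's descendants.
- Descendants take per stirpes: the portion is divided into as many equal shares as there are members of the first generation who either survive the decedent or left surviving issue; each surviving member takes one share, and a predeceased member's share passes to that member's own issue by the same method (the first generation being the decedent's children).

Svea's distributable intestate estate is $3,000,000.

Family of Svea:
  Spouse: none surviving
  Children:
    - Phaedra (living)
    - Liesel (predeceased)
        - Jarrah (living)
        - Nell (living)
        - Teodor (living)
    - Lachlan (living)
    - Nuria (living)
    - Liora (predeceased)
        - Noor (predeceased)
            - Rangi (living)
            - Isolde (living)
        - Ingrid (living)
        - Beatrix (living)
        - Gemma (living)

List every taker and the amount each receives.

Phaedra: $600,000; Jarrah: $200,000; Nell: $200,000; Teodor: $200,000; Lachlan: $600,000; Nuria: $600,000; Rangi: $75,000; Isolde: $75,000; Ingrid: $150,000; Beatrix: $150,000; Gemma: $150,000

The entire $3,000,000 passes to the descendants.
That amount ($3,000,000) is divided into 5 shares of $600,000: Phaedra, Lachlan, and Nuria each take $600,000; Liesel's $600,000 share passes to Liesel's issue; Liora's $600,000 share passes to Liora's issue.
Liesel's share ($600,000) is divided into 3 shares of $200,000: Jarrah, Nell, and Teodor each take $200,000.
Liora's share ($600,000) is divided into 4 shares of $150,000: Ingrid, Beatrix, and Gemma each take $150,000; Noor's $150,000 share passes to Noor's issue.
Noor's share ($150,000) is divided into 2 shares of $75,000: Rangi and Isolde each take $75,000.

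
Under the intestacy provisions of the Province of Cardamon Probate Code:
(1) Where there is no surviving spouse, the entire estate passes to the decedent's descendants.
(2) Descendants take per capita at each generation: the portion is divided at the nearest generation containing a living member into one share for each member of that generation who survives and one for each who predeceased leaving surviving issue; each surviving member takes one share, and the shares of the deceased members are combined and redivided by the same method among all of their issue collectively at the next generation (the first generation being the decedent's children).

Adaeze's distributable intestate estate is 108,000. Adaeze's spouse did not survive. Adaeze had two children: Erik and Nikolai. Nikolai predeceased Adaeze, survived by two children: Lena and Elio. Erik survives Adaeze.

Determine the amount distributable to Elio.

Elio receives 27,000.

The entire 108,000 passes to the descendants.
That amount (108,000) is divided at the children's generation into 2 shares of 54,000. Erik takes 54,000. The remaining share for the deceased Nikolai (54,000) is carried to the next generation.
That pool (54,000) is divided at the grandchildren's generation equally among Lena and Elio: 27,000 each.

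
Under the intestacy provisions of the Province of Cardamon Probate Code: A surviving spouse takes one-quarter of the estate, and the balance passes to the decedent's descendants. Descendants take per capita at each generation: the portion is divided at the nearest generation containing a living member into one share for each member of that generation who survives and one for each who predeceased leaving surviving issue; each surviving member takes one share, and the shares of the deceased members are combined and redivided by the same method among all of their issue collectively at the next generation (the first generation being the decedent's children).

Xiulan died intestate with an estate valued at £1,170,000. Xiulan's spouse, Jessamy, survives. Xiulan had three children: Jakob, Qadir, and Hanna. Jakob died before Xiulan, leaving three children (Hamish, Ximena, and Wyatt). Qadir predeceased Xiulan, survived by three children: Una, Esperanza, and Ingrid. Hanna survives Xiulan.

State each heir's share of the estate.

Jessamy takes one-quarter of £1,170,000 = £292,500. The remaining £877,500 passes to the descendants.
The descendants' portion (£877,500) is divided at the children's generation into 3 shares of £292,500. Hanna takes £292,500. The 2 shares of the deceased (Jakob and Qadir) are combined into a pool of £585,000.
That pool (£585,000) is divided at the grandchildren's generation equally among Hamish, Ximena, Wyatt, Una, Esperanza, and Ingrid: £97,500 each.

Jessamy: £292,500; Hamish: £97,500; Ximena: £97,500; Wyatt: £97,500; Una: £97,500; Esperanza: £97,500; Ingrid: £97,500; Hanna: £292,500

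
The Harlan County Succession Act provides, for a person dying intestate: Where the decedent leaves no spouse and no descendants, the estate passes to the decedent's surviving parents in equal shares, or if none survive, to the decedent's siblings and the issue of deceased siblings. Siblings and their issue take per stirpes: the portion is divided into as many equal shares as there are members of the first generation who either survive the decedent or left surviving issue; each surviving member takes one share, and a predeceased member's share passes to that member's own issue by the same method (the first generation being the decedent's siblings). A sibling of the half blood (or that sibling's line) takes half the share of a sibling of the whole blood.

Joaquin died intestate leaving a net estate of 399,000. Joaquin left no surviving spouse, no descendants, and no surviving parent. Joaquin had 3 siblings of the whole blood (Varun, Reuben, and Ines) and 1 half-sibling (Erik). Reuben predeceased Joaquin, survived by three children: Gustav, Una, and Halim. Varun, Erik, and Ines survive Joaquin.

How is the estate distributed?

Varun: 114,000; Erik: 57,000; Gustav: 38,000; Una: 38,000; Halim: 38,000; Ines: 114,000

The entire 399,000 passes to the siblings and their issue.
Counting each half-blood sibling's line as half a unit, there are 7/2 units in 399,000, so one unit is 114,000. Whole-blood lines (Varun, Reuben, and Ines) take 114,000 each; half-blood lines (Erik) take 57,000 each.
Reuben's share (114,000) is divided into 3 shares of 38,000: Gustav, Una, and Halim each take 38,000.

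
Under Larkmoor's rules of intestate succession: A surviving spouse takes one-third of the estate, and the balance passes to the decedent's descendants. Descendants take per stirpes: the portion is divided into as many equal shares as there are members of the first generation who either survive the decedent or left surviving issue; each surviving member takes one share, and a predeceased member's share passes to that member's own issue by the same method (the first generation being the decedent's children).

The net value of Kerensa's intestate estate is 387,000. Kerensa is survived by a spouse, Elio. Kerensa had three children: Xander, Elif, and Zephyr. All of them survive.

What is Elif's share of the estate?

Elif receives 86,000.

Elio takes one-third of 387,000 = 129,000. The remaining 258,000 passes to the descendants.
The descendants' portion (258,000) is divided into 3 shares of 86,000: Xander, Elif, and Zephyr each take 86,000.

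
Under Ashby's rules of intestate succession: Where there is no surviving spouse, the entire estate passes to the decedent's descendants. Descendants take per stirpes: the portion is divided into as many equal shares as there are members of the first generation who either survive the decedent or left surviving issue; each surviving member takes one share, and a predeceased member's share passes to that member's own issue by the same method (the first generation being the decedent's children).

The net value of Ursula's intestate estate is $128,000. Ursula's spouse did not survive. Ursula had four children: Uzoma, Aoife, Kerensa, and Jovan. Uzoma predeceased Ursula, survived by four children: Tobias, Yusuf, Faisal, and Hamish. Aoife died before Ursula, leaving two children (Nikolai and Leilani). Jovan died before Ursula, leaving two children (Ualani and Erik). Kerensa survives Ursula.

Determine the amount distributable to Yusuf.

The entire $128,000 passes to the descendants.
That amount ($128,000) is divided into 4 shares of $32,000: Kerensa takes $32,000; Uzoma's $32,000 share passes to Uzoma's issue; Aoife's $32,000 share passes to Aoife's issue; Jovan's $32,000 share passes to Jovan's issue.
Uzoma's share ($32,000) is divided into 4 shares of $8,000: Tobias, Yusuf, Faisal, and Hamish each take $8,000.
Aoife's share ($32,000) is divided into 2 shares of $16,000: Nikolai and Leilani each take $16,000.
Jovan's share ($32,000) is divided into 2 shares of $16,000: Ualani and Erik each take $16,000.

Yusuf receives $8,000.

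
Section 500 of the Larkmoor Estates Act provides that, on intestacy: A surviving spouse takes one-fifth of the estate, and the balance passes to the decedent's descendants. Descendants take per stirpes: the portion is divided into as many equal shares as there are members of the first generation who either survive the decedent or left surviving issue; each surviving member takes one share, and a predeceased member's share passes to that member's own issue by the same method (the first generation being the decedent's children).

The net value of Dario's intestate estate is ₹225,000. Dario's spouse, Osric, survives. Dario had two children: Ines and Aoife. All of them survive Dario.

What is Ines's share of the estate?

Ines receives ₹90,000.

Osric takes one-fifth of ₹225,000 = ₹45,000. The remaining ₹180,000 passes to the descendants.
The descendants' portion (₹180,000) is divided into 2 shares of ₹90,000: Ines and Aoife each take ₹90,000.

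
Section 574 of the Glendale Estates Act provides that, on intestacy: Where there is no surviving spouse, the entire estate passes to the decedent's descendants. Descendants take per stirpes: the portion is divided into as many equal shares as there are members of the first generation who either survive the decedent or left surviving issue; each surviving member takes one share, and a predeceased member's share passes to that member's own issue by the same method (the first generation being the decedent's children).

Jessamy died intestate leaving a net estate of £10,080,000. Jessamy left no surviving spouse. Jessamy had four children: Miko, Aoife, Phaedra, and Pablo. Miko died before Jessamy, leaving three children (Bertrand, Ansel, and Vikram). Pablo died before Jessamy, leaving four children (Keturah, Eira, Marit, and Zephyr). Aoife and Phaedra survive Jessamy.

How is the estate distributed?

The entire £10,080,000 passes to the descendants.
That amount (£10,080,000) is divided into 4 shares of £2,520,000: Aoife and Phaedra each take £2,520,000; Miko's £2,520,000 share passes to Miko's issue; Pablo's £2,520,000 share passes to Pablo's issue.
Miko's share (£2,520,000) is divided into 3 shares of £840,000: Bertrand, Ansel, and Vikram each take £840,000.
Pablo's share (£2,520,000) is divided into 4 shares of £630,000: Keturah, Eira, Marit, and Zephyr each take £630,000.

Bertrand: £840,000; Ansel: £840,000; Vikram: £840,000; Aoife: £2,520,000; Phaedra: £2,520,000; Keturah: £630,000; Eira: £630,000; Marit: £630,000; Zephyr: £630,000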